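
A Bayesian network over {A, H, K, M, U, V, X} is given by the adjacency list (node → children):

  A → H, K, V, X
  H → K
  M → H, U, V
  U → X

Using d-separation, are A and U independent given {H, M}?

4 paths connect A and U; each must be blocked for d-separation to hold:
Path 1: A → V ← M → U
  V is a collider here and neither V nor any of its descendants is conditioned on, so the collider stays closed — the path is blocked at V.
Path 2: A → X ← U
  X is a collider here and neither X nor any of its descendants is conditioned on, so the collider stays closed — the path is blocked at X.
Path 3: A → H ← M → U
  M is a fork here and M is conditioned on, so the path is blocked at M.
Path 4: A → K ← H ← M → U
  K is a collider here and neither K nor any of its descendants is conditioned on, so the collider stays closed — the path is blocked at K.
Since every path is blocked, d-separation holds.

Yes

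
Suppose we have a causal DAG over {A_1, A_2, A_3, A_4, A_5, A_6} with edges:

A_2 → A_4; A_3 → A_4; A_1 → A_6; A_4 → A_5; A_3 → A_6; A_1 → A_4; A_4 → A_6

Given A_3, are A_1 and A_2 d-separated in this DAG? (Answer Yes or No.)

There are 3 undirected paths between A_1 and A_2; checking each against the conditioning set {A_3}:
  1. A_1 → A_4 ← A_2 — A_4:collider[blocks] ⇒ blocked
  2. A_1 → A_6 ← A_3 → A_4 ← A_2 — A_6:collider[blocks]; A_3:fork[blocks]; A_4:collider[blocks] ⇒ blocked
  3. A_1 → A_6 ← A_4 ← A_2 — A_6:collider[blocks]; A_4:chain[open] ⇒ blocked
Since every path is blocked, d-separation holds.

Yes — A_1 and A_2 are d-separated given {A_3}.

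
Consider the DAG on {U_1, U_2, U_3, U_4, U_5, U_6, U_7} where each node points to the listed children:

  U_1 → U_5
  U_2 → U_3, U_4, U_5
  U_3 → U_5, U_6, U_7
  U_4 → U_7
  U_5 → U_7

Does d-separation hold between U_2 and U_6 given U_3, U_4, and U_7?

Yes

Enumerating the 5 paths from U_2 to U_6 and testing each for blocking by {U_3, U_4, U_7}:
  1. U_2 → U_4 → U_7 ← U_3 → U_6 — U_4:chain[blocks]; U_7:collider[open]; U_3:fork[blocks] ⇒ blocked
  2. U_2 → U_4 → U_7 ← U_5 ← U_3 → U_6 — U_4:chain[blocks]; U_7:collider[open]; U_5:chain[open]; U_3:fork[blocks] ⇒ blocked
  3. U_2 → U_3 → U_6 — U_3:chain[blocks] ⇒ blocked
  4. U_2 → U_5 ← U_3 → U_6 — U_5:collider[open]; U_3:fork[blocks] ⇒ blocked
  5. U_2 → U_5 → U_7 ← U_3 → U_6 — U_5:chain[open]; U_7:collider[open]; U_3:fork[blocks] ⇒ blocked
Every path is blocked, so U_2 and U_6 are d-separated given {U_3, U_4, U_7}.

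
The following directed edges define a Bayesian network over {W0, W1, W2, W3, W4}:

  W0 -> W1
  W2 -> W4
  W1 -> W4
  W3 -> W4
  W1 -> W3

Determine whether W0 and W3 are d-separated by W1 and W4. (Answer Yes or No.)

Yes — W0 and W3 are d-separated given {W1, W4}.

We examine all 2 paths between W0 and W3:
Path 1: W0 → W1 → W4 ← W3
  W1 is a chain here and W1 is conditioned on, so the path is blocked at W1.
Path 2: W0 → W1 → W3
  W1 is a chain here and W1 is conditioned on, so the path is blocked at W1.
All paths are blocked; W0 ⊥ W3 | {W1, W4} holds.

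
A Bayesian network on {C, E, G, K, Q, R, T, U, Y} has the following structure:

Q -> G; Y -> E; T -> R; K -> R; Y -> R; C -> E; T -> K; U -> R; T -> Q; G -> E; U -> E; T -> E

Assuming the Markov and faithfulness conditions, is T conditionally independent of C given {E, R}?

We examine all 6 paths between T and C:
Path 1: T → R ← U → E ← C
  R is a collider and R is conditioned on, which opens it; U is a fork and U is not conditioned on; E is a collider and E is conditioned on, which opens it — no node blocks this path, so it is active.
Path 2: T → R ← Y → E ← C
  R is a collider and R is conditioned on, which opens it; Y is a fork and Y is not conditioned on; E is a collider and E is conditioned on, which opens it — no node blocks this path, so it is active.
Path 3: T → Q → G → E ← C
  Q is a chain and Q is not conditioned on; G is a chain and G is not conditioned on; E is a collider and E is conditioned on, which opens it — no node blocks this path, so it is active.
Path 4: T → K → R ← U → E ← C
  K is a chain and K is not conditioned on; R is a collider and R is conditioned on, which opens it; U is a fork and U is not conditioned on; E is a collider and E is conditioned on, which opens it — no node blocks this path, so it is active.
Path 5: T → K → R ← Y → E ← C
  K is a chain and K is not conditioned on; R is a collider and R is conditioned on, which opens it; Y is a fork and Y is not conditioned on; E is a collider and E is conditioned on, which opens it — no node blocks this path, so it is active.
Path 6: T → E ← C
  E is a collider and E is conditioned on, which opens it — no node blocks this path, so it is active.
Since the path T → R ← U → E ← C is active, T and C are not d-separated given {E, R}.

No — T and C are not d-separated given {E, R}.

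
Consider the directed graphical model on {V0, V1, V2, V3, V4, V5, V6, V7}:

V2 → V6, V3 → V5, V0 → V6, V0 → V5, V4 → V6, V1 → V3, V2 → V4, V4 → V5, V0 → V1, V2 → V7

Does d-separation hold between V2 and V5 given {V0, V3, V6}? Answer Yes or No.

No

6 paths connect V2 and V5; each must be blocked for d-separation to hold:
  1. V2 → V6 ← V0 → V1 → V3 → V5 — V6:collider[open]; V0:fork[blocks]; V1:chain[open]; V3:chain[blocks] ⇒ blocked
  2. V2 → V6 ← V0 → V5 — V6:collider[open]; V0:fork[blocks] ⇒ blocked
  3. V2 → V6 ← V4 → V5 — V6:collider[open]; V4:fork[open] ⇒ active
  4. V2 → V4 → V6 ← V0 → V1 → V3 → V5 — V4:chain[open]; V6:collider[open]; V0:fork[blocks]; V1:chain[open]; V3:chain[blocks] ⇒ blocked
  5. V2 → V4 → V6 ← V0 → V5 — V4:chain[open]; V6:collider[open]; V0:fork[blocks] ⇒ blocked
  6. V2 → V4 → V5 — V4:chain[open] ⇒ active
Since the path V2 → V6 ← V4 → V5 is active, V2 and V5 are not d-separated given {V0, V3, V6}.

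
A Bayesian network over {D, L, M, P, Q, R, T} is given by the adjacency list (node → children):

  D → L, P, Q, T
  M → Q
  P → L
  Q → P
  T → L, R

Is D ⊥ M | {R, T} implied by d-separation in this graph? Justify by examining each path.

Yes

There are 4 undirected paths between D and M; checking each against the conditioning set {R, T}:
Path 1: D → L ← P ← Q ← M
  L is a collider here and neither L nor any of its descendants is conditioned on, so the collider stays closed — the path is blocked at L.
Path 2: D → T → L ← P ← Q ← M
  T is a chain here and T is conditioned on, so the path is blocked at T.
Path 3: D → P ← Q ← M
  P is a collider here and neither P nor any of its descendants is conditioned on, so the collider stays closed — the path is blocked at P.
Path 4: D → Q ← M
  Q is a collider here and neither Q nor any of its descendants is conditioned on, so the collider stays closed — the path is blocked at Q.
Every path is blocked, so D and M are d-separated given {R, T}.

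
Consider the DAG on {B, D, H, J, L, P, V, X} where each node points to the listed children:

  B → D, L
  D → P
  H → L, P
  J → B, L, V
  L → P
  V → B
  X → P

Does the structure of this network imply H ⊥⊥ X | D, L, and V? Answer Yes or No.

We examine all 5 paths between H and X:
  1. H → L ← B → D → P ← X — L:collider[open]; B:fork[open]; D:chain[blocks]; P:collider[blocks] ⇒ blocked
  2. H → L ← J → B → D → P ← X — L:collider[open]; J:fork[open]; B:chain[open]; D:chain[blocks]; P:collider[blocks] ⇒ blocked
  3. H → L ← J → V → B → D → P ← X — L:collider[open]; J:fork[open]; V:chain[blocks]; B:chain[open]; D:chain[blocks]; P:collider[blocks] ⇒ blocked
  4. H → L → P ← X — L:chain[blocks]; P:collider[blocks] ⇒ blocked
  5. H → P ← X — P:collider[blocks] ⇒ blocked
Since every path is blocked, d-separation holds.

Yes — H and X are d-separated given {D, L, V}.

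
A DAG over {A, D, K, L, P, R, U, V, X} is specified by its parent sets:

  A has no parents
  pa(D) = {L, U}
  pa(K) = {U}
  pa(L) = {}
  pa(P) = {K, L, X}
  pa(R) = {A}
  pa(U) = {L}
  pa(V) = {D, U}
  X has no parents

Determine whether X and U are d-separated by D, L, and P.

No

There are 4 undirected paths between X and U; checking each against the conditioning set {D, L, P}:
  1. X → P ← K ← U — P:collider[open]; K:chain[open] ⇒ active
  2. X → P ← L → D ← U — P:collider[open]; L:fork[blocks]; D:collider[open] ⇒ blocked
  3. X → P ← L → D → V ← U — P:collider[open]; L:fork[blocks]; D:chain[blocks]; V:collider[blocks] ⇒ blocked
  4. X → P ← L → U — P:collider[open]; L:fork[blocks] ⇒ blocked
Since the path X → P ← K ← U is active, X and U are not d-separated given {D, L, P}.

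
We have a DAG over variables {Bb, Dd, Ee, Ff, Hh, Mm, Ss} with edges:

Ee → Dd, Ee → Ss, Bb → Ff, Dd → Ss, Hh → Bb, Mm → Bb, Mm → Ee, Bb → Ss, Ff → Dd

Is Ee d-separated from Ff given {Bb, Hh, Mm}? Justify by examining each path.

Yes — Ee and Ff are d-separated given {Bb, Hh, Mm}.

Enumerating the 6 paths from Ee to Ff and testing each for blocking by {Bb, Hh, Mm}:
  1. Ee → Ss ← Bb → Ff — Ss:collider[blocks]; Bb:fork[blocks] ⇒ blocked
  2. Ee → Ss ← Dd ← Ff — Ss:collider[blocks]; Dd:chain[open] ⇒ blocked
  3. Ee → Dd → Ss ← Bb → Ff — Dd:chain[open]; Ss:collider[blocks]; Bb:fork[blocks] ⇒ blocked
  4. Ee → Dd ← Ff — Dd:collider[blocks] ⇒ blocked
  5. Ee ← Mm → Bb → Ss ← Dd ← Ff — Mm:fork[blocks]; Bb:chain[blocks]; Ss:collider[blocks]; Dd:chain[open] ⇒ blocked
  6. Ee ← Mm → Bb → Ff — Mm:fork[blocks]; Bb:chain[blocks] ⇒ blocked
All paths are blocked; Ee ⊥ Ff | {Bb, Hh, Mm} holds.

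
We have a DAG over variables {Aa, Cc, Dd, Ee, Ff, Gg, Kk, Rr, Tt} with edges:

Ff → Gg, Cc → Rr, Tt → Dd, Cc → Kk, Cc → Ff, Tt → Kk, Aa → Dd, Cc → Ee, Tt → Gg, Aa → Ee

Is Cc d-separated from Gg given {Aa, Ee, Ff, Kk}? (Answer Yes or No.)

No — Cc and Gg are not d-separated given {Aa, Ee, Ff, Kk}.

We examine all 3 paths between Cc and Gg:
  1. Cc → Ff → Gg — Ff:chain[blocks] ⇒ blocked
  2. Cc → Kk ← Tt → Gg — Kk:collider[open]; Tt:fork[open] ⇒ active
  3. Cc → Ee ← Aa → Dd ← Tt → Gg — Ee:collider[open]; Aa:fork[blocks]; Dd:collider[blocks]; Tt:fork[open] ⇒ blocked
Because an active path exists, Cc and Gg are not d-separated.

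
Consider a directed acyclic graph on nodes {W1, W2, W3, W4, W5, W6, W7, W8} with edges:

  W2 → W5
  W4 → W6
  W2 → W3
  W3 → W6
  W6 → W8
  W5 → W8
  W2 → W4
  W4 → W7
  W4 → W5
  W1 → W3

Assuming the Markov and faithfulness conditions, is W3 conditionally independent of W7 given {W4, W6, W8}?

Yes — W3 and W7 are d-separated given {W4, W6, W8}.

6 paths connect W3 and W7; each must be blocked for d-separation to hold:
Path 1: W3 → W6 ← W4 → W7
  W4 is a fork here and W4 is conditioned on, so the path is blocked at W4.
Path 2: W3 → W6 → W8 ← W5 ← W4 → W7
  W6 is a chain here and W6 is conditioned on, so the path is blocked at W6.
Path 3: W3 → W6 → W8 ← W5 ← W2 → W4 → W7
  W6 is a chain here and W6 is conditioned on, so the path is blocked at W6.
Path 4: W3 ← W2 → W4 → W7
  W4 is a chain here and W4 is conditioned on, so the path is blocked at W4.
Path 5: W3 ← W2 → W5 ← W4 → W7
  W4 is a fork here and W4 is conditioned on, so the path is blocked at W4.
Path 6: W3 ← W2 → W5 → W8 ← W6 ← W4 → W7
  W6 is a chain here and W6 is conditioned on, so the path is blocked at W6.
Since every path is blocked, d-separation holds.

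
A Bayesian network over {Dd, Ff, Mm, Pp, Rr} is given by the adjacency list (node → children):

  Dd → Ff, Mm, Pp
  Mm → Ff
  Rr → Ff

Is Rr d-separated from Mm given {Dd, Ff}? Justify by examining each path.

2 paths connect Rr and Mm; each must be blocked for d-separation to hold:
Path 1: Rr → Ff ← Mm
  Ff is a collider and Ff is conditioned on, which opens it — no node blocks this path, so it is active.
Path 2: Rr → Ff ← Dd → Mm
  Dd is a fork here and Dd is conditioned on, so the path is blocked at Dd.
Because an active path exists, Rr and Mm are not d-separated.

No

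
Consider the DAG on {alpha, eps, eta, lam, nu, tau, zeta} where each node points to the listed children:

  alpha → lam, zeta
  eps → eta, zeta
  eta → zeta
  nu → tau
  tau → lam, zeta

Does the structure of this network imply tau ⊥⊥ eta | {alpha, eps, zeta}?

No

4 paths connect tau and eta; each must be blocked for d-separation to hold:
  1. tau → lam ← alpha → zeta ← eps → eta — lam:collider[blocks]; alpha:fork[blocks]; zeta:collider[open]; eps:fork[blocks] ⇒ blocked
  2. tau → lam ← alpha → zeta ← eta — lam:collider[blocks]; alpha:fork[blocks]; zeta:collider[open] ⇒ blocked
  3. tau → zeta ← eps → eta — zeta:collider[open]; eps:fork[blocks] ⇒ blocked
  4. tau → zeta ← eta — zeta:collider[open] ⇒ active
At least one path is unblocked, so d-separation fails.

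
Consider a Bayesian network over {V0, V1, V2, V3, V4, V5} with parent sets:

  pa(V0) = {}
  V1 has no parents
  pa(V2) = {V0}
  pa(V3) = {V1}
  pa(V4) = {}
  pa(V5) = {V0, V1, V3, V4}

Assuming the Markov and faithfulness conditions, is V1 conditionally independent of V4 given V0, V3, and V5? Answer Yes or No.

No — V1 and V4 are not d-separated given {V0, V3, V5}.

There are 2 undirected paths between V1 and V4; checking each against the conditioning set {V0, V3, V5}:
Path 1: V1 → V5 ← V4
  V5 is a collider and V5 is conditioned on, which opens it — no node blocks this path, so it is active.
Path 2: V1 → V3 → V5 ← V4
  V3 is a chain here and V3 is conditioned on, so the path is blocked at V3.
Because an active path exists, V1 and V4 are not d-separated.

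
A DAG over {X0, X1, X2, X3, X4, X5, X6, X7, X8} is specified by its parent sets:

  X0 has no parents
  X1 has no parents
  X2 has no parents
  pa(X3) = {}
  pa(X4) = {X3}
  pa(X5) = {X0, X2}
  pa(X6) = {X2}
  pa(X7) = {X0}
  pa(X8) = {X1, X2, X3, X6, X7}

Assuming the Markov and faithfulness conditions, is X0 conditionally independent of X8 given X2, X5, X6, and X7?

We examine all 3 paths between X0 and X8:
  1. X0 → X7 → X8 — X7:chain[blocks] ⇒ blocked
  2. X0 → X5 ← X2 → X6 → X8 — X5:collider[open]; X2:fork[blocks]; X6:chain[blocks] ⇒ blocked
  3. X0 → X5 ← X2 → X8 — X5:collider[open]; X2:fork[blocks] ⇒ blocked
All paths are blocked; X0 ⊥ X8 | {X2, X5, X6, X7} holds.

Yes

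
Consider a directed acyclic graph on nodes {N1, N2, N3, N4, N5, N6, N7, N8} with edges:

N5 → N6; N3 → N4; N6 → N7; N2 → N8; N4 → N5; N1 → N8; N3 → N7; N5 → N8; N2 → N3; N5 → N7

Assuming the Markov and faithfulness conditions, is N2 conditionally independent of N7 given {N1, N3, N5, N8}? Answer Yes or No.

Yes

6 paths connect N2 and N7; each must be blocked for d-separation to hold:
Path 1: N2 → N8 ← N5 → N7
  N5 is a fork here and N5 is conditioned on, so the path is blocked at N5.
Path 2: N2 → N8 ← N5 ← N4 ← N3 → N7
  N5 is a chain here and N5 is conditioned on, so the path is blocked at N5.
Path 3: N2 → N8 ← N5 → N6 → N7
  N5 is a fork here and N5 is conditioned on, so the path is blocked at N5.
Path 4: N2 → N3 → N7
  N3 is a chain here and N3 is conditioned on, so the path is blocked at N3.
Path 5: N2 → N3 → N4 → N5 → N7
  N3 is a chain here and N3 is conditioned on, so the path is blocked at N3.
Path 6: N2 → N3 → N4 → N5 → N6 → N7
  N3 is a chain here and N3 is conditioned on, so the path is blocked at N3.
Since every path is blocked, d-separation holds.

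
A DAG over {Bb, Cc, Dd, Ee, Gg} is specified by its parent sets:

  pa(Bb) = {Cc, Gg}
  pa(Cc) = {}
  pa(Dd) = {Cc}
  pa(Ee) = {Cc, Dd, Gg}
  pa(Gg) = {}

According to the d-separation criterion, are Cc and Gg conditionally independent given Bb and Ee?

No

3 paths connect Cc and Gg; each must be blocked for d-separation to hold:
Path 1: Cc → Bb ← Gg
  Bb is a collider and Bb is conditioned on, which opens it — no node blocks this path, so it is active.
Path 2: Cc → Ee ← Gg
  Ee is a collider and Ee is conditioned on, which opens it — no node blocks this path, so it is active.
Path 3: Cc → Dd → Ee ← Gg
  Dd is a chain and Dd is not conditioned on; Ee is a collider and Ee is conditioned on, which opens it — no node blocks this path, so it is active.
At least one path is unblocked, so d-separation fails.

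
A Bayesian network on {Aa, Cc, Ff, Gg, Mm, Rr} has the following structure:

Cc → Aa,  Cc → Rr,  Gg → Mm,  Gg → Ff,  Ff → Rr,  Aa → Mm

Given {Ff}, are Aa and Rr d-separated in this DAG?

No

There are 2 undirected paths between Aa and Rr; checking each against the conditioning set {Ff}:
Path 1: Aa → Mm ← Gg → Ff → Rr
  Mm is a collider here and neither Mm nor any of its descendants is conditioned on, so the collider stays closed — the path is blocked at Mm.
Path 2: Aa ← Cc → Rr
  Cc is a fork and Cc is not conditioned on — no node blocks this path, so it is active.
Since the path Aa ← Cc → Rr is active, Aa and Rr are not d-separated given {Ff}.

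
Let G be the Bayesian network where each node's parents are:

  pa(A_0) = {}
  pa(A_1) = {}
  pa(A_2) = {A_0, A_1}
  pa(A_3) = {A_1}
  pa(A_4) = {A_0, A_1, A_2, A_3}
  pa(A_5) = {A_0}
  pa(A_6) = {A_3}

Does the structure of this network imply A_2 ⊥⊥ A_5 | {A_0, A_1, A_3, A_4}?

We examine all 4 paths between A_2 and A_5:
Path 1: A_2 ← A_0 → A_5
  A_0 is a fork here and A_0 is conditioned on, so the path is blocked at A_0.
Path 2: A_2 → A_4 ← A_0 → A_5
  A_0 is a fork here and A_0 is conditioned on, so the path is blocked at A_0.
Path 3: A_2 ← A_1 → A_4 ← A_0 → A_5
  A_1 is a fork here and A_1 is conditioned on, so the path is blocked at A_1.
Path 4: A_2 ← A_1 → A_3 → A_4 ← A_0 → A_5
  A_1 is a fork here and A_1 is conditioned on, so the path is blocked at A_1.
Since every path is blocked, d-separation holds.

Yes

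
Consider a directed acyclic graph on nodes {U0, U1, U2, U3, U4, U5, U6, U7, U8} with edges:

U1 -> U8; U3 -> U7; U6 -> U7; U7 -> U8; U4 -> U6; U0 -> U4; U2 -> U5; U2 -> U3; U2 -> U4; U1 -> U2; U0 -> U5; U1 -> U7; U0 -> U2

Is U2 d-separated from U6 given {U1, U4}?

There are 6 undirected paths between U2 and U6; checking each against the conditioning set {U1, U4}:
Path 1: U2 → U4 → U6
  U4 is a chain here and U4 is conditioned on, so the path is blocked at U4.
Path 2: U2 → U5 ← U0 → U4 → U6
  U5 is a collider here and neither U5 nor any of its descendants is conditioned on, so the collider stays closed — the path is blocked at U5.
Path 3: U2 ← U0 → U4 → U6
  U4 is a chain here and U4 is conditioned on, so the path is blocked at U4.
Path 4: U2 ← U1 → U7 ← U6
  U1 is a fork here and U1 is conditioned on, so the path is blocked at U1.
Path 5: U2 ← U1 → U8 ← U7 ← U6
  U1 is a fork here and U1 is conditioned on, so the path is blocked at U1.
Path 6: U2 → U3 → U7 ← U6
  U7 is a collider here and neither U7 nor any of its descendants is conditioned on, so the collider stays closed — the path is blocked at U7.
All paths are blocked; U2 ⊥ U6 | {U1, U4} holds.

Yes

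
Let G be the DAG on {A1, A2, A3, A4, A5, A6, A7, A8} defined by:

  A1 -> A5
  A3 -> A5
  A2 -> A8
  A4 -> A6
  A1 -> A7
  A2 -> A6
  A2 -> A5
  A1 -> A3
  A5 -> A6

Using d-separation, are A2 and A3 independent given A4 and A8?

Yes

Enumerating the 4 paths from A2 to A3 and testing each for blocking by {A4, A8}:
  1. A2 → A6 ← A5 ← A1 → A3 — A6:collider[blocks]; A5:chain[open]; A1:fork[open] ⇒ blocked
  2. A2 → A6 ← A5 ← A3 — A6:collider[blocks]; A5:chain[open] ⇒ blocked
  3. A2 → A5 ← A1 → A3 — A5:collider[blocks]; A1:fork[open] ⇒ blocked
  4. A2 → A5 ← A3 — A5:collider[blocks] ⇒ blocked
All paths are blocked; A2 ⊥ A3 | {A4, A8} holds.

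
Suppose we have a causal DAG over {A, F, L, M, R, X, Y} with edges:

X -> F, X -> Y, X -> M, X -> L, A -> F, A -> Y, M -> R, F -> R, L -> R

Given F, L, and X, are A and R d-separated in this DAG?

We examine all 6 paths between A and R:
Path 1: A → Y ← X → F → R
  Y is a collider here and neither Y nor any of its descendants is conditioned on, so the collider stays closed — the path is blocked at Y.
Path 2: A → Y ← X → L → R
  Y is a collider here and neither Y nor any of its descendants is conditioned on, so the collider stays closed — the path is blocked at Y.
Path 3: A → Y ← X → M → R
  Y is a collider here and neither Y nor any of its descendants is conditioned on, so the collider stays closed — the path is blocked at Y.
Path 4: A → F ← X → L → R
  X is a fork here and X is conditioned on, so the path is blocked at X.
Path 5: A → F ← X → M → R
  X is a fork here and X is conditioned on, so the path is blocked at X.
Path 6: A → F → R
  F is a chain here and F is conditioned on, so the path is blocked at F.
Since every path is blocked, d-separation holds.

Yes — A and R are d-separated given {F, L, X}.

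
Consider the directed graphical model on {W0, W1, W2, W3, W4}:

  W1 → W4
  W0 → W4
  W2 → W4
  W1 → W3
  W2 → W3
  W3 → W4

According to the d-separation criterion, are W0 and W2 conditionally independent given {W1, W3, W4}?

There are 3 undirected paths between W0 and W2; checking each against the conditioning set {W1, W3, W4}:
Path 1: W0 → W4 ← W3 ← W2
  W3 is a chain here and W3 is conditioned on, so the path is blocked at W3.
Path 2: W0 → W4 ← W2
  W4 is a collider and W4 is conditioned on, which opens it — no node blocks this path, so it is active.
Path 3: W0 → W4 ← W1 → W3 ← W2
  W1 is a fork here and W1 is conditioned on, so the path is blocked at W1.
At least one path is unblocked, so d-separation fails.

No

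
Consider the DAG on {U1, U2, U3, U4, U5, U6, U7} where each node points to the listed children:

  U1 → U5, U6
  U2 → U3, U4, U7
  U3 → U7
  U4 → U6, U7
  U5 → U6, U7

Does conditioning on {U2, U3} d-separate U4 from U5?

We examine all 5 paths between U4 and U5:
  1. U4 → U7 ← U5 — U7:collider[blocks] ⇒ blocked
  2. U4 → U6 ← U5 — U6:collider[blocks] ⇒ blocked
  3. U4 → U6 ← U1 → U5 — U6:collider[blocks]; U1:fork[open] ⇒ blocked
  4. U4 ← U2 → U7 ← U5 — U2:fork[blocks]; U7:collider[blocks] ⇒ blocked
  5. U4 ← U2 → U3 → U7 ← U5 — U2:fork[blocks]; U3:chain[blocks]; U7:collider[blocks] ⇒ blocked
All paths are blocked; U4 ⊥ U5 | {U2, U3} holds.

Yes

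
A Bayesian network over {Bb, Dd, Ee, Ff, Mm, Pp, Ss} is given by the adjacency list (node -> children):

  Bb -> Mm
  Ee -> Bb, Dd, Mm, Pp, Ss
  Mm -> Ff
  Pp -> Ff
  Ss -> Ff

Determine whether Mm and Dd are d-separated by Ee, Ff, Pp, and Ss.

Yes

We examine all 4 paths between Mm and Dd:
Path 1: Mm ← Ee → Dd
  Ee is a fork here and Ee is conditioned on, so the path is blocked at Ee.
Path 2: Mm → Ff ← Ss ← Ee → Dd
  Ss is a chain here and Ss is conditioned on, so the path is blocked at Ss.
Path 3: Mm → Ff ← Pp ← Ee → Dd
  Pp is a chain here and Pp is conditioned on, so the path is blocked at Pp.
Path 4: Mm ← Bb ← Ee → Dd
  Ee is a fork here and Ee is conditioned on, so the path is blocked at Ee.
All paths are blocked; Mm ⊥ Dd | {Ee, Ff, Pp, Ss} holds.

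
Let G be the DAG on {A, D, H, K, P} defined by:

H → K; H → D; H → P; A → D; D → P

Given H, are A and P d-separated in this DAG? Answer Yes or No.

There are 2 undirected paths between A and P; checking each against the conditioning set {H}:
Path 1: A → D ← H → P
  D is a collider here and neither D nor any of its descendants is conditioned on, so the collider stays closed — the path is blocked at D.
Path 2: A → D → P
  D is a chain and D is not conditioned on — no node blocks this path, so it is active.
Because an active path exists, A and P are not d-separated.

No — A and P are not d-separated given {H}.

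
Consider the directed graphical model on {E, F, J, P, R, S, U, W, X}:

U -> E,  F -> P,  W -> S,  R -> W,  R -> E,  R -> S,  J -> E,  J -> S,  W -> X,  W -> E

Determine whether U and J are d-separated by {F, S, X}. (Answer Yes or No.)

Yes — U and J are d-separated given {F, S, X}.

Enumerating the 5 paths from U to J and testing each for blocking by {F, S, X}:
Path 1: U → E ← R → S ← J
  E is a collider here and neither E nor any of its descendants is conditioned on, so the collider stays closed — the path is blocked at E.
Path 2: U → E ← R → W → S ← J
  E is a collider here and neither E nor any of its descendants is conditioned on, so the collider stays closed — the path is blocked at E.
Path 3: U → E ← J
  E is a collider here and neither E nor any of its descendants is conditioned on, so the collider stays closed — the path is blocked at E.
Path 4: U → E ← W ← R → S ← J
  E is a collider here and neither E nor any of its descendants is conditioned on, so the collider stays closed — the path is blocked at E.
Path 5: U → E ← W → S ← J
  E is a collider here and neither E nor any of its descendants is conditioned on, so the collider stays closed — the path is blocked at E.
Since every path is blocked, d-separation holds.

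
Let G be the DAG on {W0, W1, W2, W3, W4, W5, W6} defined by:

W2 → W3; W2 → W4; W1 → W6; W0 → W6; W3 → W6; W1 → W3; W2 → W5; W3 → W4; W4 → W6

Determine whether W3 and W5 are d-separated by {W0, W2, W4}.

4 paths connect W3 and W5; each must be blocked for d-separation to hold:
  1. W3 → W6 ← W4 ← W2 → W5 — W6:collider[blocks]; W4:chain[blocks]; W2:fork[blocks] ⇒ blocked
  2. W3 ← W2 → W5 — W2:fork[blocks] ⇒ blocked
  3. W3 → W4 ← W2 → W5 — W4:collider[open]; W2:fork[blocks] ⇒ blocked
  4. W3 ← W1 → W6 ← W4 ← W2 → W5 — W1:fork[open]; W6:collider[blocks]; W4:chain[blocks]; W2:fork[blocks] ⇒ blocked
Since every path is blocked, d-separation holds.

Yes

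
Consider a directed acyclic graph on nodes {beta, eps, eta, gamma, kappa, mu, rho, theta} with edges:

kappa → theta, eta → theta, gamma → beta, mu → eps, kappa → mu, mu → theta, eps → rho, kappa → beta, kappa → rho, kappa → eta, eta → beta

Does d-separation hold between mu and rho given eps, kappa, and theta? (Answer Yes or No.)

Yes — mu and rho are d-separated given {eps, kappa, theta}.

We examine all 5 paths between mu and rho:
Path 1: mu → eps → rho
  eps is a chain here and eps is conditioned on, so the path is blocked at eps.
Path 2: mu ← kappa → rho
  kappa is a fork here and kappa is conditioned on, so the path is blocked at kappa.
Path 3: mu → theta ← eta ← kappa → rho
  kappa is a fork here and kappa is conditioned on, so the path is blocked at kappa.
Path 4: mu → theta ← eta → beta ← kappa → rho
  beta is a collider here and neither beta nor any of its descendants is conditioned on, so the collider stays closed — the path is blocked at beta.
Path 5: mu → theta ← kappa → rho
  kappa is a fork here and kappa is conditioned on, so the path is blocked at kappa.
All paths are blocked; mu ⊥ rho | {eps, kappa, theta} holds.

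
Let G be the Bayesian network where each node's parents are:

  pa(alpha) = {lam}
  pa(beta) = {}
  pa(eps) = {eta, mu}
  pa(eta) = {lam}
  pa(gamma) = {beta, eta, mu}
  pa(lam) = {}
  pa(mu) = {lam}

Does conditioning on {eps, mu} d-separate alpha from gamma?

4 paths connect alpha and gamma; each must be blocked for d-separation to hold:
Path 1: alpha ← lam → mu → eps ← eta → gamma
  mu is a chain here and mu is conditioned on, so the path is blocked at mu.
Path 2: alpha ← lam → mu → gamma
  mu is a chain here and mu is conditioned on, so the path is blocked at mu.
Path 3: alpha ← lam → eta → eps ← mu → gamma
  mu is a fork here and mu is conditioned on, so the path is blocked at mu.
Path 4: alpha ← lam → eta → gamma
  lam is a fork and lam is not conditioned on; eta is a chain and eta is not conditioned on — no node blocks this path, so it is active.
Because an active path exists, alpha and gamma are not d-separated.

No — alpha and gamma are not d-separated given {eps, mu}.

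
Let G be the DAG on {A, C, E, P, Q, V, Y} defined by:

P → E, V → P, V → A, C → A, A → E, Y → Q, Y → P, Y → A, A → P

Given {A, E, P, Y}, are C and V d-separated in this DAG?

No

Enumerating the 4 paths from C to V and testing each for blocking by {A, E, P, Y}:
  1. C → A ← V — A:collider[open] ⇒ active
  2. C → A → P ← V — A:chain[blocks]; P:collider[open] ⇒ blocked
  3. C → A ← Y → P ← V — A:collider[open]; Y:fork[blocks]; P:collider[open] ⇒ blocked
  4. C → A → E ← P ← V — A:chain[blocks]; E:collider[open]; P:chain[blocks] ⇒ blocked
Because an active path exists, C and V are not d-separated.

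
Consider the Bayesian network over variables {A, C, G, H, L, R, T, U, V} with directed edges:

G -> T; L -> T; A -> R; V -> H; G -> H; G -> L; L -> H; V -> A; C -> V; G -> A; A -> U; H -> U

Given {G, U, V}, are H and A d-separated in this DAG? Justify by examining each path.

5 paths connect H and A; each must be blocked for d-separation to hold:
Path 1: H ← G → A
  G is a fork here and G is conditioned on, so the path is blocked at G.
Path 2: H ← V → A
  V is a fork here and V is conditioned on, so the path is blocked at V.
Path 3: H ← L ← G → A
  G is a fork here and G is conditioned on, so the path is blocked at G.
Path 4: H ← L → T ← G → A
  T is a collider here and neither T nor any of its descendants is conditioned on, so the collider stays closed — the path is blocked at T.
Path 5: H → U ← A
  U is a collider and U is conditioned on, which opens it — no node blocks this path, so it is active.
At least one path is unblocked, so d-separation fails.

No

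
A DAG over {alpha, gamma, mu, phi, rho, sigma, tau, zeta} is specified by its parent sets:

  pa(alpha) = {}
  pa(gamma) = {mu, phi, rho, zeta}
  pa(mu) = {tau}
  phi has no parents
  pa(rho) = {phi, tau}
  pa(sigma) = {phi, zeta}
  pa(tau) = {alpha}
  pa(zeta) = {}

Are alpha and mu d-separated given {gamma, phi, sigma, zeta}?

No

There are 4 undirected paths between alpha and mu; checking each against the conditioning set {gamma, phi, sigma, zeta}:
  1. alpha → tau → mu — tau:chain[open] ⇒ active
  2. alpha → tau → rho → gamma ← mu — tau:chain[open]; rho:chain[open]; gamma:collider[open] ⇒ active
  3. alpha → tau → rho ← phi → sigma ← zeta → gamma ← mu — tau:chain[open]; rho:collider[open]; phi:fork[blocks]; sigma:collider[open]; zeta:fork[blocks]; gamma:collider[open] ⇒ blocked
  4. alpha → tau → rho ← phi → gamma ← mu — tau:chain[open]; rho:collider[open]; phi:fork[blocks]; gamma:collider[open] ⇒ blocked
Since the path alpha → tau → mu is active, alpha and mu are not d-separated given {gamma, phi, sigma, zeta}.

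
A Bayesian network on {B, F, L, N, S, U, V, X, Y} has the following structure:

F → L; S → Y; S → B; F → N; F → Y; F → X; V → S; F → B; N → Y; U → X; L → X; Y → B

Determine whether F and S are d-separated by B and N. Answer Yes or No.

No

Enumerating the 6 paths from F to S and testing each for blocking by {B, N}:
Path 1: F → Y → B ← S
  Y is a chain and Y is not conditioned on; B is a collider and B is conditioned on, which opens it — no node blocks this path, so it is active.
Path 2: F → Y ← S
  Y is a collider and its descendant B is conditioned on, which opens it — no node blocks this path, so it is active.
Path 3: F → B ← Y ← S
  B is a collider and B is conditioned on, which opens it; Y is a chain and Y is not conditioned on — no node blocks this path, so it is active.
Path 4: F → B ← S
  B is a collider and B is conditioned on, which opens it — no node blocks this path, so it is active.
Path 5: F → N → Y → B ← S
  N is a chain here and N is conditioned on, so the path is blocked at N.
Path 6: F → N → Y ← S
  N is a chain here and N is conditioned on, so the path is blocked at N.
Because an active path exists, F and S are not d-separated.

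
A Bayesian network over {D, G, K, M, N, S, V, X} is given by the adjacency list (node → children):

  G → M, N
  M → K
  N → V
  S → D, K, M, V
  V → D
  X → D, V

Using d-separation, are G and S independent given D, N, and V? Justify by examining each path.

We examine all 5 paths between G and S:
Path 1: G → M ← S
  M is a collider here and neither M nor any of its descendants is conditioned on, so the collider stays closed — the path is blocked at M.
Path 2: G → M → K ← S
  K is a collider here and neither K nor any of its descendants is conditioned on, so the collider stays closed — the path is blocked at K.
Path 3: G → N → V ← X → D ← S
  N is a chain here and N is conditioned on, so the path is blocked at N.
Path 4: G → N → V → D ← S
  N is a chain here and N is conditioned on, so the path is blocked at N.
Path 5: G → N → V ← S
  N is a chain here and N is conditioned on, so the path is blocked at N.
All paths are blocked; G ⊥ S | {D, N, V} holds.

Yes — G and S are d-separated given {D, N, V}.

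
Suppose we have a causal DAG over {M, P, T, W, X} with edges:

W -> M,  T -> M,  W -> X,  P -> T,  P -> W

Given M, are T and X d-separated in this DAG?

Enumerating the 2 paths from T to X and testing each for blocking by {M}:
Path 1: T ← P → W → X
  P is a fork and P is not conditioned on; W is a chain and W is not conditioned on — no node blocks this path, so it is active.
Path 2: T → M ← W → X
  M is a collider and M is conditioned on, which opens it; W is a fork and W is not conditioned on — no node blocks this path, so it is active.
At least one path is unblocked, so d-separation fails.

No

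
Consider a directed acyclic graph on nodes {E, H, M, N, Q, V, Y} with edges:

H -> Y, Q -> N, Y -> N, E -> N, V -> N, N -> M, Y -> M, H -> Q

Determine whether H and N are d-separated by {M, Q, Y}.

3 paths connect H and N; each must be blocked for d-separation to hold:
Path 1: H → Y → M ← N
  Y is a chain here and Y is conditioned on, so the path is blocked at Y.
Path 2: H → Y → N
  Y is a chain here and Y is conditioned on, so the path is blocked at Y.
Path 3: H → Q → N
  Q is a chain here and Q is conditioned on, so the path is blocked at Q.
Since every path is blocked, d-separation holds.

Yes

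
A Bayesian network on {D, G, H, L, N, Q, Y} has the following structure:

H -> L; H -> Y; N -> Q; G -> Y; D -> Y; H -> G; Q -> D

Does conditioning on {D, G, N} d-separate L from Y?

We examine all 2 paths between L and Y:
Path 1: L ← H → G → Y
  G is a chain here and G is conditioned on, so the path is blocked at G.
Path 2: L ← H → Y
  H is a fork and H is not conditioned on — no node blocks this path, so it is active.
Because an active path exists, L and Y are not d-separated.

No — L and Y are not d-separated given {D, G, N}.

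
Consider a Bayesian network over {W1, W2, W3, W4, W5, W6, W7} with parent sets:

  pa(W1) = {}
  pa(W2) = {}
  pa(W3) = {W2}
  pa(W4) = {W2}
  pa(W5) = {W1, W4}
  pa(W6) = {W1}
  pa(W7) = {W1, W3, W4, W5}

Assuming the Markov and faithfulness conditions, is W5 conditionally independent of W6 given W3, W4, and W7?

No — W5 and W6 are not d-separated given {W3, W4, W7}.

We examine all 4 paths between W5 and W6:
Path 1: W5 ← W4 ← W2 → W3 → W7 ← W1 → W6
  W4 is a chain here and W4 is conditioned on, so the path is blocked at W4.
Path 2: W5 ← W4 → W7 ← W1 → W6
  W4 is a fork here and W4 is conditioned on, so the path is blocked at W4.
Path 3: W5 → W7 ← W1 → W6
  W7 is a collider and W7 is conditioned on, which opens it; W1 is a fork and W1 is not conditioned on — no node blocks this path, so it is active.
Path 4: W5 ← W1 → W6
  W1 is a fork and W1 is not conditioned on — no node blocks this path, so it is active.
At least one path is unblocked, so d-separation fails.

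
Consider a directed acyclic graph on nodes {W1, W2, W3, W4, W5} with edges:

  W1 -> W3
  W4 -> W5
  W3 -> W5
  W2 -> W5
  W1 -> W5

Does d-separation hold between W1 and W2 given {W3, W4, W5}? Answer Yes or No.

No

Enumerating the 2 paths from W1 to W2 and testing each for blocking by {W3, W4, W5}:
Path 1: W1 → W5 ← W2
  W5 is a collider and W5 is conditioned on, which opens it — no node blocks this path, so it is active.
Path 2: W1 → W3 → W5 ← W2
  W3 is a chain here and W3 is conditioned on, so the path is blocked at W3.
Because an active path exists, W1 and W2 are not d-separated.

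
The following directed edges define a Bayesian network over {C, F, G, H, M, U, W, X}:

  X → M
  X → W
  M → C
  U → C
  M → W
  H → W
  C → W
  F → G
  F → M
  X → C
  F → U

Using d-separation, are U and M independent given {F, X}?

Yes

There are 6 undirected paths between U and M; checking each against the conditioning set {F, X}:
  1. U ← F → M — F:fork[blocks] ⇒ blocked
  2. U → C ← X → M — C:collider[blocks]; X:fork[blocks] ⇒ blocked
  3. U → C ← X → W ← M — C:collider[blocks]; X:fork[blocks]; W:collider[blocks] ⇒ blocked
  4. U → C ← M — C:collider[blocks] ⇒ blocked
  5. U → C → W ← X → M — C:chain[open]; W:collider[blocks]; X:fork[blocks] ⇒ blocked
  6. U → C → W ← M — C:chain[open]; W:collider[blocks] ⇒ blocked
Since every path is blocked, d-separation holds.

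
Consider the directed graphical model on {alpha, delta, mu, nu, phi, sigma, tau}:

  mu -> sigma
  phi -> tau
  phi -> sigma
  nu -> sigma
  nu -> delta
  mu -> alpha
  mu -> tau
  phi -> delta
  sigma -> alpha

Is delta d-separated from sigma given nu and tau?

No — delta and sigma are not d-separated given {nu, tau}.

4 paths connect delta and sigma; each must be blocked for d-separation to hold:
  1. delta ← phi → tau ← mu → alpha ← sigma — phi:fork[open]; tau:collider[open]; mu:fork[open]; alpha:collider[blocks] ⇒ blocked
  2. delta ← phi → tau ← mu → sigma — phi:fork[open]; tau:collider[open]; mu:fork[open] ⇒ active
  3. delta ← phi → sigma — phi:fork[open] ⇒ active
  4. delta ← nu → sigma — nu:fork[blocks] ⇒ blocked
At least one path is unblocked, so d-separation fails.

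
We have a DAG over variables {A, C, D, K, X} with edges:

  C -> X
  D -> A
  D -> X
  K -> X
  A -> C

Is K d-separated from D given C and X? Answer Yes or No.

No

There are 2 undirected paths between K and D; checking each against the conditioning set {C, X}:
  1. K → X ← C ← A ← D — X:collider[open]; C:chain[blocks]; A:chain[open] ⇒ blocked
  2. K → X ← D — X:collider[open] ⇒ active
Since the path K → X ← D is active, K and D are not d-separated given {C, X}.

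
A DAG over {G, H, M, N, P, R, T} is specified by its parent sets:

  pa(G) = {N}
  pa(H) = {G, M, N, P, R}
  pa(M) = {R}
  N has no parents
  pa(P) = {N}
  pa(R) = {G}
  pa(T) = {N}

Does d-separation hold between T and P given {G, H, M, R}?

No

There are 5 undirected paths between T and P; checking each against the conditioning set {G, H, M, R}:
  1. T ← N → H ← P — N:fork[open]; H:collider[open] ⇒ active
  2. T ← N → G → H ← P — N:fork[open]; G:chain[blocks]; H:collider[open] ⇒ blocked
  3. T ← N → G → R → H ← P — N:fork[open]; G:chain[blocks]; R:chain[blocks]; H:collider[open] ⇒ blocked
  4. T ← N → G → R → M → H ← P — N:fork[open]; G:chain[blocks]; R:chain[blocks]; M:chain[blocks]; H:collider[open] ⇒ blocked
  5. T ← N → P — N:fork[open] ⇒ active
Since the path T ← N → H ← P is active, T and P are not d-separated given {G, H, M, R}.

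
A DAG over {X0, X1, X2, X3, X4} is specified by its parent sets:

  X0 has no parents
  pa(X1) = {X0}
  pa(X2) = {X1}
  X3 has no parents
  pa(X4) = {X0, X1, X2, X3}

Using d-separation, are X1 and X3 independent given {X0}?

Enumerating the 3 paths from X1 to X3 and testing each for blocking by {X0}:
Path 1: X1 ← X0 → X4 ← X3
  X0 is a fork here and X0 is conditioned on, so the path is blocked at X0.
Path 2: X1 → X2 → X4 ← X3
  X4 is a collider here and neither X4 nor any of its descendants is conditioned on, so the collider stays closed — the path is blocked at X4.
Path 3: X1 → X4 ← X3
  X4 is a collider here and neither X4 nor any of its descendants is conditioned on, so the collider stays closed — the path is blocked at X4.
Since every path is blocked, d-separation holds.

Yes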